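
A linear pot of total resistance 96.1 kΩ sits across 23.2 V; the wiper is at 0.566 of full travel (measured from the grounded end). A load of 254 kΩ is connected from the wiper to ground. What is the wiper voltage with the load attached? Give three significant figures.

V ≈ 12.0 V

The wiper splits the pot into (1−α)R = 41.71 kΩ above and αR = 54.39 kΩ below.
Lower section ‖ load = 44.80 kΩ.
V_wiper = 23.2 × 44.80/(41.71 + 44.80) = 12.0 V.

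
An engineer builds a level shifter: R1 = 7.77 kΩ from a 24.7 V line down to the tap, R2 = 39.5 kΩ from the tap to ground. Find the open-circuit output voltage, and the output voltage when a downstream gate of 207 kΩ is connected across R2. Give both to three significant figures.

Open-circuit: V = 24.7 × 39.5/(7.77 + 39.5) = 20.6 V.
With the load, R2 becomes R2‖R_L = 33.17 kΩ, so V = 24.7 × 33.17/40.94 = 20.0 V.

Unloaded: 20.6 V; loaded: 20.0 V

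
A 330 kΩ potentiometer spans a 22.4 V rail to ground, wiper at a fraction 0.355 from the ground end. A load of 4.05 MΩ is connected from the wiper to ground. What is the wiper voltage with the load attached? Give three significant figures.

The wiper splits the pot into (1−α)R = 212.8 kΩ above and αR = 117.2 kΩ below.
Lower section ‖ load = 113.9 kΩ.
V_wiper = 22.4 × 113.9/(212.8 + 113.9) = 7.81 V.

V ≈ 7.81 V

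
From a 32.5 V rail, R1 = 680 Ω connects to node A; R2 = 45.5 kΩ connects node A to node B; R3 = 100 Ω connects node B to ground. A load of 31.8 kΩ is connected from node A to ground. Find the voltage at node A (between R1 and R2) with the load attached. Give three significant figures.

V ≈ 31.4 V

Below node A the series string R2+R3 = 45600 Ω sits in parallel with the 31800 Ω load: 18730 Ω.
V_A = 32.5 × 18730/(680 + 18730) = 31.4 V.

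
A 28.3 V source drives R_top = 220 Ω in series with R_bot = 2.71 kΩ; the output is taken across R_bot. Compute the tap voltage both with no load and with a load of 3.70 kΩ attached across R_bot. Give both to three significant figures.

Open-circuit: V = 28.3 × 2710/(220 + 2710) = 26.2 V.
With the load, R_bot becomes R_bot‖R_L = 1564 Ω, so V = 28.3 × 1564/1784 = 24.8 V.

Unloaded: 26.2 V; loaded: 24.8 V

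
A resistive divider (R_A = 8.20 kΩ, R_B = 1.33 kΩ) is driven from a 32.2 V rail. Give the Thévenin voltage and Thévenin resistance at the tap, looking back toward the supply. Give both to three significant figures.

V_th is the open-circuit tap voltage: 32.2 × 1.33/(8.20 + 1.33) = 4.49 V.
With the supply zeroed, R_A and R_B appear in parallel from the tap: R_th = R_A‖R_B = (8.20 × 1.33)/9.530 = 1.14 kΩ.

V_th = 4.49 V, R_th = 1.14 kΩ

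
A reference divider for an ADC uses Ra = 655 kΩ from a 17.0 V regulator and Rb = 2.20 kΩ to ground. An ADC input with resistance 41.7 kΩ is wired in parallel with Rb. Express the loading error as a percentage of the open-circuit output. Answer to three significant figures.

The divider's output (Thévenin) resistance is Ra‖Rb = 2.193 kΩ.
Fractional drop under load = R_th/(R_th + R_L) = 2.193 / (2.193 + 41.7) = 0.04995.
So the output falls by 5.00 %.

5.00 %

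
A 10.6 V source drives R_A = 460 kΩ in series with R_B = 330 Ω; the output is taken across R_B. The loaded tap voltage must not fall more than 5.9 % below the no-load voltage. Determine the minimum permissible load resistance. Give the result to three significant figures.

R_L(min) ≈ 5.26 kΩ

Output resistance R_th = R_A‖R_B = (460000 × 330)/460300 = 329.8 Ω.
The fractional drop is R_th/(R_th + R_L); requiring this ≤ 0.0590 gives R_L ≥ R_th(1/0.0590 − 1) = 329.8 × 15.95 = 5.26 kΩ.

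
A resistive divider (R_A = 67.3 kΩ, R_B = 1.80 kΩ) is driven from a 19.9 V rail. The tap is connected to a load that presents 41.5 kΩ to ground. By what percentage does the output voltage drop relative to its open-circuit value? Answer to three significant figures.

The divider's output (Thévenin) resistance is R_A‖R_B = 1.753 kΩ.
Fractional drop under load = R_th/(R_th + R_L) = 1.753 / (1.753 + 41.5) = 0.04053.
So the output falls by 4.05 %.

4.05 %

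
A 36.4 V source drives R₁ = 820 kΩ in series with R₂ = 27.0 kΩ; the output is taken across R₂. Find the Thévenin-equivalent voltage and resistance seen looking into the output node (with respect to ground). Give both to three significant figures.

V_th is the open-circuit tap voltage: 36.4 × 27.0/(820 + 27.0) = 1.16 V.
With the supply zeroed, R₁ and R₂ appear in parallel from the tap: R_th = R₁‖R₂ = (820 × 27.0)/847.0 = 26.1 kΩ.

V_th = 1.16 V, R_th = 26.1 kΩ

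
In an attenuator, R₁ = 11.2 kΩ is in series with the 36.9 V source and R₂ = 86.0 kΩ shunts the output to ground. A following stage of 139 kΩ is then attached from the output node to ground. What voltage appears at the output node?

The load sits in parallel with R₂: R₂‖R_L = (86.0 × 139) / (86.0 + 139) = 53.13 kΩ.
V_out = 36.9 × 53.13 / (11.2 + 53.13) = 36.9 × 53.13/64.33 = 30.5 V.

V_out ≈ 30.5 V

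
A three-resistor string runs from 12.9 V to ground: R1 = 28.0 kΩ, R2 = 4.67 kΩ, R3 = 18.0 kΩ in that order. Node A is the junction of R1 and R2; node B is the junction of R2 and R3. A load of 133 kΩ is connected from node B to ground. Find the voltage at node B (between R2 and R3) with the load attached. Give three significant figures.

V ≈ 4.21 V

At node B, R3 is in parallel with the load: R3‖R_L = 15.85 kΩ.
Below node A the resistance is R2 + (R3‖R_L) = 20.52 kΩ, so V_A = 12.9 × 20.52/48.52 = 5.456 V.
Then V_B = V_A × (R3‖R_L)/(R2 + R3‖R_L) = 5.456 × 15.85/20.52 = 4.21 V.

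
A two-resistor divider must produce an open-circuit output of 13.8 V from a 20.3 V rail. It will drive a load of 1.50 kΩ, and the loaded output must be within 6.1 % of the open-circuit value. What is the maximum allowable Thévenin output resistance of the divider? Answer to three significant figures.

R_th ≤ 97.4 Ω

Loading drop = R_th/(R_th + R_L) ≤ 0.0610, so R_th ≤ R_L · ε/(1−ε) = 1.50 kΩ × 0.0610/0.9390 = 97.4 Ω.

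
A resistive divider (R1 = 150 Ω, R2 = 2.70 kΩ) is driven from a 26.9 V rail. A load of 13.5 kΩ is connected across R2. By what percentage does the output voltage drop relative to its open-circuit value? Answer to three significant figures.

The divider's output (Thévenin) resistance is R1‖R2 = 142.1 Ω.
Fractional drop under load = R_th/(R_th + R_L) = 142.1 / (142.1 + 13500) = 0.01042.
So the output falls by 1.04 %.

1.04 %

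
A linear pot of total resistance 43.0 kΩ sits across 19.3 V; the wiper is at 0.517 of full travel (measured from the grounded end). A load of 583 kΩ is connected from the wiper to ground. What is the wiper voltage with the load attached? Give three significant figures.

The wiper splits the pot into (1−α)R = 20.77 kΩ above and αR = 22.23 kΩ below.
Lower section ‖ load = 21.41 kΩ.
V_wiper = 19.3 × 21.41/(20.77 + 21.41) = 9.80 V.

V ≈ 9.80 V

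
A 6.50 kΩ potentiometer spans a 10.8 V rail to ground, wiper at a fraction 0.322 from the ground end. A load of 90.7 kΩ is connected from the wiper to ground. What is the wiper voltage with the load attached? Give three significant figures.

V ≈ 3.42 V

The wiper splits the pot into (1−α)R = 4.407 kΩ above and αR = 2.093 kΩ below.
Lower section ‖ load = 2.046 kΩ.
V_wiper = 10.8 × 2.046/(4.407 + 2.046) = 3.42 V.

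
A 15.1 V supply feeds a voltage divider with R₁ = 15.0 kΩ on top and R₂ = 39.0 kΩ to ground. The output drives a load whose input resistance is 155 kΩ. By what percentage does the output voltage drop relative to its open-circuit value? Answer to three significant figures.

The divider's output (Thévenin) resistance is R₁‖R₂ = 10.83 kΩ.
Fractional drop under load = R_th/(R_th + R_L) = 10.83 / (10.83 + 155) = 0.06533.
So the output falls by 6.53 %.

6.53 %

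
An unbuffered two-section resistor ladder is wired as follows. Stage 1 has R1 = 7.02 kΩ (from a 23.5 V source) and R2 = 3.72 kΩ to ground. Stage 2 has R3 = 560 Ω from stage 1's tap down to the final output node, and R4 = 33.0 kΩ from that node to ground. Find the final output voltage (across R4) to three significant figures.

V_out ≈ 7.46 V

Stage 2 presents R3+R4 = 33560 Ω as a load on stage 1's tap.
Stage 1's lower leg becomes R2‖(R3+R4) = 3349 Ω, so V_mid = 23.5 × 3349/10370 = 7.590 V.
Stage 2 is itself unloaded: V_out = V_mid × R4/(R3+R4) = 7.590 × 33000/33560 = 7.46 V.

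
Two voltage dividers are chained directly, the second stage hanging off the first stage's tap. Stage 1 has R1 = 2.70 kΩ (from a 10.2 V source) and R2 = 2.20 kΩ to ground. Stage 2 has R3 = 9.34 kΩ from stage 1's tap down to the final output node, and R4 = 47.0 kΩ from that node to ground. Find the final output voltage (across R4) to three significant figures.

V_out ≈ 3.74 V

Stage 2 presents R3+R4 = 56.34 kΩ as a load on stage 1's tap.
Stage 1's lower leg becomes R2‖(R3+R4) = 2.117 kΩ, so V_mid = 10.2 × 2.117/4.817 = 4.483 V.
Stage 2 is itself unloaded: V_out = V_mid × R4/(R3+R4) = 4.483 × 47.0/56.34 = 3.74 V.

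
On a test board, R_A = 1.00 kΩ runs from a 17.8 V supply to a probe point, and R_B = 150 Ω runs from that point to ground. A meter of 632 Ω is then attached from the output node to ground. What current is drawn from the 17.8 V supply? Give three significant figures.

R_B‖R_L = 121.2 Ω, so the source sees R_A + R_B‖R_L = 1121 Ω.
I = 17.8 V / 1121 Ω = 15.9 mA.

I ≈ 15.9 mA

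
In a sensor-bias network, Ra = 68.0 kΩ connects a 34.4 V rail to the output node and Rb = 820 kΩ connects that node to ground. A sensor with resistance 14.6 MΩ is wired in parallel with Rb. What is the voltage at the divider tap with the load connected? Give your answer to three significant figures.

V_out ≈ 31.6 V

The load sits in parallel with Rb: Rb‖R_L = (820 × 14600) / (820 + 14600) = 776.4 kΩ.
V_out = 34.4 × 776.4 / (68.0 + 776.4) = 34.4 × 776.4/844.4 = 31.6 V.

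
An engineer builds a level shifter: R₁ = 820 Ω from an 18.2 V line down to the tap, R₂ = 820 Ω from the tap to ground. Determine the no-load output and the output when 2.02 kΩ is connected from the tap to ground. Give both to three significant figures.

Open-circuit: V = 18.2 × 820/(820 + 820) = 9.10 V.
With the load, R₂ becomes R₂‖R_L = 583.2 Ω, so V = 18.2 × 583.2/1403 = 7.56 V.

Unloaded: 9.10 V; loaded: 7.56 V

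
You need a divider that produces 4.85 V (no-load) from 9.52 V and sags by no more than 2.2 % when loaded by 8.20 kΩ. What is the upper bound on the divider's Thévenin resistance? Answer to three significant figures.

Loading drop = R_th/(R_th + R_L) ≤ 0.0220, so R_th ≤ R_L · ε/(1−ε) = 8.20 kΩ × 0.0220/0.9780 = 184 Ω.

R_th ≤ 184 Ω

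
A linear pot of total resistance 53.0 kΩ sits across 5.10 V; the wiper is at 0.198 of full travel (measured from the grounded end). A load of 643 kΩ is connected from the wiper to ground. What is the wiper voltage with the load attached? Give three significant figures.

The wiper splits the pot into (1−α)R = 42.51 kΩ above and αR = 10.49 kΩ below.
Lower section ‖ load = 10.33 kΩ.
V_wiper = 5.10 × 10.33/(42.51 + 10.33) = 0.997 V.

V ≈ 0.997 V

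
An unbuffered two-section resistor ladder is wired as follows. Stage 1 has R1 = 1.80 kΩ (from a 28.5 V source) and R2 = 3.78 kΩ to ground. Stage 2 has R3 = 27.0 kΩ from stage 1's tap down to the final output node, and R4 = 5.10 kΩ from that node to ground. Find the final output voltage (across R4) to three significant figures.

Stage 2 presents R3+R4 = 32.10 kΩ as a load on stage 1's tap.
Stage 1's lower leg becomes R2‖(R3+R4) = 3.382 kΩ, so V_mid = 28.5 × 3.382/5.182 = 18.60 V.
Stage 2 is itself unloaded: V_out = V_mid × R4/(R3+R4) = 18.60 × 5.10/32.10 = 2.96 V.

V_out ≈ 2.96 V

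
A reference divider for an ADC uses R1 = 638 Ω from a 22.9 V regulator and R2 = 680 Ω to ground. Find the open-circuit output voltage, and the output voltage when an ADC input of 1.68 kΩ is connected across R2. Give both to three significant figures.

Open-circuit: V = 22.9 × 680/(638 + 680) = 11.8 V.
With the load, R2 becomes R2‖R_L = 484.1 Ω, so V = 22.9 × 484.1/1122 = 9.88 V.

Unloaded: 11.8 V; loaded: 9.88 V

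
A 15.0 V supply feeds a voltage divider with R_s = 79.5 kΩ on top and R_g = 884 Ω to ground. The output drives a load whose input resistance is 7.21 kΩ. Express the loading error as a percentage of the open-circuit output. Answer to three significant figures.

The divider's output (Thévenin) resistance is R_s‖R_g = 874.3 Ω.
Fractional drop under load = R_th/(R_th + R_L) = 874.3 / (874.3 + 7210) = 0.1081.
So the output falls by 10.8 %.

10.8 %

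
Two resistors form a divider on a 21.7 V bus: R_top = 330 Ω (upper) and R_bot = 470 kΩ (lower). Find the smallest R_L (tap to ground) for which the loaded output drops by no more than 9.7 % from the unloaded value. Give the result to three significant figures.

R_L(min) ≈ 3.07 kΩ

Output resistance R_th = R_top‖R_bot = (330 × 470000)/470300 = 329.8 Ω.
The fractional drop is R_th/(R_th + R_L); requiring this ≤ 0.0970 gives R_L ≥ R_th(1/0.0970 − 1) = 329.8 × 9.309 = 3.07 kΩ.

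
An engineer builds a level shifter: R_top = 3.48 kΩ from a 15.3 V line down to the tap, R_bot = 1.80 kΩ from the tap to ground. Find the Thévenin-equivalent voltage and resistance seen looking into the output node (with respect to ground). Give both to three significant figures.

V_th = 5.22 V, R_th = 1.19 kΩ

V_th is the open-circuit tap voltage: 15.3 × 1.80/(3.48 + 1.80) = 5.22 V.
With the supply zeroed, R_top and R_bot appear in parallel from the tap: R_th = R_top‖R_bot = (3.48 × 1.80)/5.280 = 1.19 kΩ.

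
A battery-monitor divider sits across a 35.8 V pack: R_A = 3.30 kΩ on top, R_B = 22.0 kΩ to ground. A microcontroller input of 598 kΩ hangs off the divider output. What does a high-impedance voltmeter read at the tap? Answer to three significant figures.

V_out ≈ 31.0 V

The load sits in parallel with R_B: R_B‖R_L = (22.0 × 598) / (22.0 + 598) = 21.22 kΩ.
V_out = 35.8 × 21.22 / (3.30 + 21.22) = 35.8 × 21.22/24.52 = 31.0 V.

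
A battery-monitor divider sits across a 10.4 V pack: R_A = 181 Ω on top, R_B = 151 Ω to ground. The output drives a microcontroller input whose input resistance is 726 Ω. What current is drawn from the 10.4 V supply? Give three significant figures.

I ≈ 34.0 mA

R_B‖R_L = 125.0 Ω, so the source sees R_A + R_B‖R_L = 306.0 Ω.
I = 10.4 V / 306.0 Ω = 34.0 mA.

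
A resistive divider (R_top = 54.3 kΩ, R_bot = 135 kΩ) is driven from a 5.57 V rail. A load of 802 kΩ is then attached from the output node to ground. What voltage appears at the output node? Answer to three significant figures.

The load sits in parallel with R_bot: R_bot‖R_L = (135 × 802) / (135 + 802) = 115.5 kΩ.
V_out = 5.57 × 115.5 / (54.3 + 115.5) = 5.57 × 115.5/169.8 = 3.79 V.
(Unloaded it would have been 3.97 V.)

V_out ≈ 3.79 V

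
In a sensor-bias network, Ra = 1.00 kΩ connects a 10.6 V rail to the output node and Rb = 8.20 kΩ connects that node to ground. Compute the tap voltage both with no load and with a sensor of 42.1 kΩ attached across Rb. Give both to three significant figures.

Unloaded: 9.45 V; loaded: 9.25 V

Open-circuit: V = 10.6 × 8.20/(1.00 + 8.20) = 9.45 V.
With the load, Rb becomes Rb‖R_L = 6.863 kΩ, so V = 10.6 × 6.863/7.863 = 9.25 V.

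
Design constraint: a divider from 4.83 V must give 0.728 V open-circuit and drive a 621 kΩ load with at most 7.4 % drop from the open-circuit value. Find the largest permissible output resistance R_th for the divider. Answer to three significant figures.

Loading drop = R_th/(R_th + R_L) ≤ 0.0740, so R_th ≤ R_L · ε/(1−ε) = 621 kΩ × 0.0740/0.9260 = 49.6 kΩ.
(Any R1, R2 with R2/(R1+R2) = 0.151 and R1‖R2 ≤ 49.6 kΩ will meet the spec.)

R_th ≤ 49.6 kΩ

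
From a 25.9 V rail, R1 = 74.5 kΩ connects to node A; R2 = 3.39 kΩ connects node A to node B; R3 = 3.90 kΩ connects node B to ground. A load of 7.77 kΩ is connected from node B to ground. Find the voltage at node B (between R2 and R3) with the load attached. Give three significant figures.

At node B, R3 is in parallel with the load: R3‖R_L = 2.597 kΩ.
Below node A the resistance is R2 + (R3‖R_L) = 5.987 kΩ, so V_A = 25.9 × 5.987/80.49 = 1.926 V.
Then V_B = V_A × (R3‖R_L)/(R2 + R3‖R_L) = 1.926 × 2.597/5.987 = 0.836 V.

V ≈ 0.836 V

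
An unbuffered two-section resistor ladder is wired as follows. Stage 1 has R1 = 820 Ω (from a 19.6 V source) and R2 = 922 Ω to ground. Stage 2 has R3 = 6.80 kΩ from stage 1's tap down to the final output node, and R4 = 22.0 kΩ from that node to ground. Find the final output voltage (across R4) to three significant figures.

V_out ≈ 7.81 V

Stage 2 presents R3+R4 = 28800 Ω as a load on stage 1's tap.
Stage 1's lower leg becomes R2‖(R3+R4) = 893.4 Ω, so V_mid = 19.6 × 893.4/1713 = 10.22 V.
Stage 2 is itself unloaded: V_out = V_mid × R4/(R3+R4) = 10.22 × 22000/28800 = 7.81 V.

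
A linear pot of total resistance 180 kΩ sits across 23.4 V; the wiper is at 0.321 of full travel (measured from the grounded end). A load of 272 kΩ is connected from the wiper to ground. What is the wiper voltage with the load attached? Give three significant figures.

V ≈ 6.56 V

The wiper splits the pot into (1−α)R = 122.2 kΩ above and αR = 57.78 kΩ below.
Lower section ‖ load = 47.66 kΩ.
V_wiper = 23.4 × 47.66/(122.2 + 47.66) = 6.56 V.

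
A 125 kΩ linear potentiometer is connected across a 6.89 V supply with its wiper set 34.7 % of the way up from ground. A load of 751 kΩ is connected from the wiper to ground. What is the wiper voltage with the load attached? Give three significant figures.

The wiper splits the pot into (1−α)R = 81.62 kΩ above and αR = 43.38 kΩ below.
Lower section ‖ load = 41.01 kΩ.
V_wiper = 6.89 × 41.01/(81.62 + 41.01) = 2.30 V.

V ≈ 2.30 V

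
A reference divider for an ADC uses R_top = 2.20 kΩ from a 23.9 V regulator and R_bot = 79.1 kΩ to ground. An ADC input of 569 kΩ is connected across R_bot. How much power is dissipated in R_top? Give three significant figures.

P ≈ 0.245 mW

Total resistance from the source is R_top + (R_bot‖R_L) = 71.65 kΩ, so I = 23.9/71.65 kΩ = 0.3336 mA.
P = I²·R_top = (0.3336 mA)² × 2.20 kΩ = 0.245 mW.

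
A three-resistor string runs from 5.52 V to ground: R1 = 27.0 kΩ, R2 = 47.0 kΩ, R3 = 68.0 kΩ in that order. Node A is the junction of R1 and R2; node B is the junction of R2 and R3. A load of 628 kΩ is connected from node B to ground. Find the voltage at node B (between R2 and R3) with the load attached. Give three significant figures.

V ≈ 2.50 V

At node B, R3 is in parallel with the load: R3‖R_L = 61.36 kΩ.
Below node A the resistance is R2 + (R3‖R_L) = 108.4 kΩ, so V_A = 5.52 × 108.4/135.4 = 4.419 V.
Then V_B = V_A × (R3‖R_L)/(R2 + R3‖R_L) = 4.419 × 61.36/108.4 = 2.50 V.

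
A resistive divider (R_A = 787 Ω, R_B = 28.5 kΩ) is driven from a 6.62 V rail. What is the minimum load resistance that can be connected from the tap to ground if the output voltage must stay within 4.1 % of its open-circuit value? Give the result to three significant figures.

Output resistance R_th = R_A‖R_B = (787 × 28500)/29290 = 765.9 Ω.
The fractional drop is R_th/(R_th + R_L); requiring this ≤ 0.0410 gives R_L ≥ R_th(1/0.0410 − 1) = 765.9 × 23.39 = 17.9 kΩ.

R_L(min) ≈ 17.9 kΩ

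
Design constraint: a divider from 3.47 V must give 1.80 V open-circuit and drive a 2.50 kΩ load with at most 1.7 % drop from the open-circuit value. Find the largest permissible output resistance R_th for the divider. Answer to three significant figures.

R_th ≤ 43.2 Ω

Loading drop = R_th/(R_th + R_L) ≤ 0.0170, so R_th ≤ R_L · ε/(1−ε) = 2.50 kΩ × 0.0170/0.9830 = 43.2 Ω.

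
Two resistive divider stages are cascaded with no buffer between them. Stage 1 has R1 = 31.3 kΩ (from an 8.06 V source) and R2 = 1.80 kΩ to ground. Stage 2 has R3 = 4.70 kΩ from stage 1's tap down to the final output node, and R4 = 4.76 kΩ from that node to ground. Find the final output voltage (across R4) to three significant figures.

V_out ≈ 0.187 V

Stage 2 presents R3+R4 = 9.460 kΩ as a load on stage 1's tap.
Stage 1's lower leg becomes R2‖(R3+R4) = 1.512 kΩ, so V_mid = 8.06 × 1.512/32.81 = 0.3715 V.
Stage 2 is itself unloaded: V_out = V_mid × R4/(R3+R4) = 0.3715 × 4.76/9.460 = 0.187 V.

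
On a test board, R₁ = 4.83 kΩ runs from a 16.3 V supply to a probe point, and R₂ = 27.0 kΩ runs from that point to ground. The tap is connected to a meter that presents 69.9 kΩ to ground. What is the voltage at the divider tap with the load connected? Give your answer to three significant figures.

The load sits in parallel with R₂: R₂‖R_L = (27.0 × 69.9) / (27.0 + 69.9) = 19.48 kΩ.
V_out = 16.3 × 19.48 / (4.83 + 19.48) = 16.3 × 19.48/24.31 = 13.1 V.

V_out ≈ 13.1 V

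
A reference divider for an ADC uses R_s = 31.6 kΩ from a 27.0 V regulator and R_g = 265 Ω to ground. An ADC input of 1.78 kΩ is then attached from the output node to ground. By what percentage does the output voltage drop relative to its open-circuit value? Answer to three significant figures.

The divider's output (Thévenin) resistance is R_s‖R_g = 262.8 Ω.
Fractional drop under load = R_th/(R_th + R_L) = 262.8 / (262.8 + 1780) = 0.1286.
So the output falls by 12.9 %.

12.9 %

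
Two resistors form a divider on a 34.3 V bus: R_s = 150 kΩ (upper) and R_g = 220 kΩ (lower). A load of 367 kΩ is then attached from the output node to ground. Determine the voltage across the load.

V_out ≈ 16.4 V

The load sits in parallel with R_g: R_g‖R_L = (220 × 367) / (220 + 367) = 137.5 kΩ.
V_out = 34.3 × 137.5 / (150 + 137.5) = 34.3 × 137.5/287.5 = 16.4 V.
(Unloaded it would have been 20.4 V.)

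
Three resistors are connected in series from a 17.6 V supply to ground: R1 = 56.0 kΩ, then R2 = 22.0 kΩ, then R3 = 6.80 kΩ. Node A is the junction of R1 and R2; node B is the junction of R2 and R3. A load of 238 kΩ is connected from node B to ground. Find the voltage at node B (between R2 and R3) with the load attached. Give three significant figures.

At node B, R3 is in parallel with the load: R3‖R_L = 6.611 kΩ.
Below node A the resistance is R2 + (R3‖R_L) = 28.61 kΩ, so V_A = 17.6 × 28.61/84.61 = 5.951 V.
Then V_B = V_A × (R3‖R_L)/(R2 + R3‖R_L) = 5.951 × 6.611/28.61 = 1.38 V.

V ≈ 1.38 V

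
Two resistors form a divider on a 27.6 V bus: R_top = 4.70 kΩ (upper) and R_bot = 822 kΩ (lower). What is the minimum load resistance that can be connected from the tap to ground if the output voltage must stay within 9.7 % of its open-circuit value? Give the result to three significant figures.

R_L(min) ≈ 43.5 kΩ

Output resistance R_th = R_top‖R_bot = (4.70 × 822)/826.7 = 4.673 kΩ.
The fractional drop is R_th/(R_th + R_L); requiring this ≤ 0.0970 gives R_L ≥ R_th(1/0.0970 − 1) = 4.673 × 9.309 = 43.5 kΩ.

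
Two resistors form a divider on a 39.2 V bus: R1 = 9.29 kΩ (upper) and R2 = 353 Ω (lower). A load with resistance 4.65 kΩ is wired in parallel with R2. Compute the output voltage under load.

The load sits in parallel with R2: R2‖R_L = (353 × 4650) / (353 + 4650) = 328.1 Ω.
V_out = 39.2 × 328.1 / (9290 + 328.1) = 39.2 × 328.1/9618 = 1.34 V.

V_out ≈ 1.34 V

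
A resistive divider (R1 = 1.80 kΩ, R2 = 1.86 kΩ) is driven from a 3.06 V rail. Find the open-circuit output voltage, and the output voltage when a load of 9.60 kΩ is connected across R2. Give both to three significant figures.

Unloaded: 1.56 V; loaded: 1.42 V

Open-circuit: V = 3.06 × 1.86/(1.80 + 1.86) = 1.56 V.
With the load, R2 becomes R2‖R_L = 1.558 kΩ, so V = 3.06 × 1.558/3.358 = 1.42 V.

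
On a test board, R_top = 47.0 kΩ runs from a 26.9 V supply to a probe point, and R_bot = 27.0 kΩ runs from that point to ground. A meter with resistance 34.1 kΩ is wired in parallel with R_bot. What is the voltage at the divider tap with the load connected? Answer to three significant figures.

The load sits in parallel with R_bot: R_bot‖R_L = (27.0 × 34.1) / (27.0 + 34.1) = 15.07 kΩ.
V_out = 26.9 × 15.07 / (47.0 + 15.07) = 26.9 × 15.07/62.07 = 6.53 V.

V_out ≈ 6.53 V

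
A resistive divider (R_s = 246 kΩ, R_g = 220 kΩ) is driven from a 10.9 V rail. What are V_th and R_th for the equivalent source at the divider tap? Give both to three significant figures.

V_th = 5.15 V, R_th = 116 kΩ

V_th is the open-circuit tap voltage: 10.9 × 220/(246 + 220) = 5.15 V.
With the supply zeroed, R_s and R_g appear in parallel from the tap: R_th = R_s‖R_g = (246 × 220)/466.0 = 116 kΩ.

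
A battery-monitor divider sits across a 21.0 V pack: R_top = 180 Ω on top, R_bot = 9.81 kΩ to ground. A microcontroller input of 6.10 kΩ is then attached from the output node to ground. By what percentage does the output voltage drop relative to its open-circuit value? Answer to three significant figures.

2.82 %

The divider's output (Thévenin) resistance is R_top‖R_bot = 176.8 Ω.
Fractional drop under load = R_th/(R_th + R_L) = 176.8 / (176.8 + 6100) = 0.02816.
So the output falls by 2.82 %.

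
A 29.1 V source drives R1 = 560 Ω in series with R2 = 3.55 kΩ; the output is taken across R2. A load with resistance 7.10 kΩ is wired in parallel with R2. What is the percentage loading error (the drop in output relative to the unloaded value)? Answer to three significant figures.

The divider's output (Thévenin) resistance is R1‖R2 = 483.7 Ω.
Fractional drop under load = R_th/(R_th + R_L) = 483.7 / (483.7 + 7100) = 0.06378.
So the output falls by 6.38 %.

6.38 %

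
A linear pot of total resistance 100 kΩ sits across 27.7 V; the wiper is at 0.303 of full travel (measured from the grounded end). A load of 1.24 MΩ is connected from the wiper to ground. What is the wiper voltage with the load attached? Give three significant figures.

The wiper splits the pot into (1−α)R = 69.70 kΩ above and αR = 30.30 kΩ below.
Lower section ‖ load = 29.58 kΩ.
V_wiper = 27.7 × 29.58/(69.70 + 29.58) = 8.25 V.

V ≈ 8.25 V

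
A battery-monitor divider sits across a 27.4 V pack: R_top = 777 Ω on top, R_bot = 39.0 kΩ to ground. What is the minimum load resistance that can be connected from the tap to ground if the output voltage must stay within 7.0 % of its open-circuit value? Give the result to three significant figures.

Output resistance R_th = R_top‖R_bot = (777 × 39000)/39780 = 761.8 Ω.
The fractional drop is R_th/(R_th + R_L); requiring this ≤ 0.0700 gives R_L ≥ R_th(1/0.0700 − 1) = 761.8 × 13.29 = 10.1 kΩ.

R_L(min) ≈ 10.1 kΩ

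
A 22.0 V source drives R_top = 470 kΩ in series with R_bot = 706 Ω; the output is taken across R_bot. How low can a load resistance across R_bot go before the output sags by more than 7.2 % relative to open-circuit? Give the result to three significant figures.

Output resistance R_th = R_top‖R_bot = (470000 × 706)/470700 = 704.9 Ω.
The fractional drop is R_th/(R_th + R_L); requiring this ≤ 0.0720 gives R_L ≥ R_th(1/0.0720 − 1) = 704.9 × 12.89 = 9.09 kΩ.

R_L(min) ≈ 9.09 kΩ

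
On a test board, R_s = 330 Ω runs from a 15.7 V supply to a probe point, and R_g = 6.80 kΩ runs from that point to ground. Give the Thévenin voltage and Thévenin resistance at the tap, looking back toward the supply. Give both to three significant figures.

V_th = 15.0 V, R_th = 315 Ω

V_th is the open-circuit tap voltage: 15.7 × 6800/(330 + 6800) = 15.0 V.
With the supply zeroed, R_s and R_g appear in parallel from the tap: R_th = R_s‖R_g = (330 × 6800)/7130 = 315 Ω.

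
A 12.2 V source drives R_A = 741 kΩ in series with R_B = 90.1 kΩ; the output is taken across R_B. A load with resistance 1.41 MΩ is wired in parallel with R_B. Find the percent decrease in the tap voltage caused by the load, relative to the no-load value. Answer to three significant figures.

The divider's output (Thévenin) resistance is R_A‖R_B = 80.33 kΩ.
Fractional drop under load = R_th/(R_th + R_L) = 80.33 / (80.33 + 1410) = 0.05390.
So the output falls by 5.39 %.

5.39 %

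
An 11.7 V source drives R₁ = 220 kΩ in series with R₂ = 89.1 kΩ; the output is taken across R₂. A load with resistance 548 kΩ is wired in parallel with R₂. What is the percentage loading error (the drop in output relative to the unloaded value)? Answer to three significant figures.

The divider's output (Thévenin) resistance is R₁‖R₂ = 63.42 kΩ.
Fractional drop under load = R_th/(R_th + R_L) = 63.42 / (63.42 + 548) = 0.1037.
So the output falls by 10.4 %.

10.4 %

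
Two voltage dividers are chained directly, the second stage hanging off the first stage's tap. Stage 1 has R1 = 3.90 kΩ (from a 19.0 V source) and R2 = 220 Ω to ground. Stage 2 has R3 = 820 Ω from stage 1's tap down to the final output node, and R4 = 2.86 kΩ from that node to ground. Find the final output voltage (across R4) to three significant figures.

V_out ≈ 0.746 V

Stage 2 presents R3+R4 = 3680 Ω as a load on stage 1's tap.
Stage 1's lower leg becomes R2‖(R3+R4) = 207.6 Ω, so V_mid = 19.0 × 207.6/4108 = 0.9602 V.
Stage 2 is itself unloaded: V_out = V_mid × R4/(R3+R4) = 0.9602 × 2860/3680 = 0.746 V.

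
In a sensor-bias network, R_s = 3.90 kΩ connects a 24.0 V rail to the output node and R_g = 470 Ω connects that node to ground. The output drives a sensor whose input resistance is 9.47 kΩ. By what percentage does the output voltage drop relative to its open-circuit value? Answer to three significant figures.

4.24 %

The divider's output (Thévenin) resistance is R_s‖R_g = 419.5 Ω.
Fractional drop under load = R_th/(R_th + R_L) = 419.5 / (419.5 + 9470) = 0.04241.
So the output falls by 4.24 %.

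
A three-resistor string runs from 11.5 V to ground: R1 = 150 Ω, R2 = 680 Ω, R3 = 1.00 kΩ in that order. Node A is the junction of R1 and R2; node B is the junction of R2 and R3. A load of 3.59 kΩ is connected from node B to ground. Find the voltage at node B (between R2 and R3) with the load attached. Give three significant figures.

V ≈ 5.58 V

At node B, R3 is in parallel with the load: R3‖R_L = 782.1 Ω.
Below node A the resistance is R2 + (R3‖R_L) = 1462 Ω, so V_A = 11.5 × 1462/1612 = 10.43 V.
Then V_B = V_A × (R3‖R_L)/(R2 + R3‖R_L) = 10.43 × 782.1/1462 = 5.58 V.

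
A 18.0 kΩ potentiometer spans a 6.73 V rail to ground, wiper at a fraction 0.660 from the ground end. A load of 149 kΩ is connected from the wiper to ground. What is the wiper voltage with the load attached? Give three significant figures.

V ≈ 4.32 V

The wiper splits the pot into (1−α)R = 6.120 kΩ above and αR = 11.88 kΩ below.
Lower section ‖ load = 11.00 kΩ.
V_wiper = 6.73 × 11.00/(6.120 + 11.00) = 4.32 V.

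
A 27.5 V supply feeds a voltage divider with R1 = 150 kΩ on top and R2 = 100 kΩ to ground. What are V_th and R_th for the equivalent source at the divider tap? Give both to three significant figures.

V_th is the open-circuit tap voltage: 27.5 × 100/(150 + 100) = 11.0 V.
With the supply zeroed, R1 and R2 appear in parallel from the tap: R_th = R1‖R2 = (150 × 100)/250.0 = 60.0 kΩ.

V_th = 11.0 V, R_th = 60.0 kΩ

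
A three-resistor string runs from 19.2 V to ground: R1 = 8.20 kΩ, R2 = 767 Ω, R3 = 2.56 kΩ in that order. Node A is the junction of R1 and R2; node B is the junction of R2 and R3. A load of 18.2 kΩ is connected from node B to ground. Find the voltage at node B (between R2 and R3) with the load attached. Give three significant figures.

V ≈ 3.84 V

At node B, R3 is in parallel with the load: R3‖R_L = 2244 Ω.
Below node A the resistance is R2 + (R3‖R_L) = 3011 Ω, so V_A = 19.2 × 3011/11210 = 5.157 V.
Then V_B = V_A × (R3‖R_L)/(R2 + R3‖R_L) = 5.157 × 2244/3011 = 3.84 V.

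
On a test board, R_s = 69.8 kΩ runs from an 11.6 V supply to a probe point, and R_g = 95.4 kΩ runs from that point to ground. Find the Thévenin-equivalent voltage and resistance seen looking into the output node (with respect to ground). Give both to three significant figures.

V_th = 6.70 V, R_th = 40.3 kΩ

V_th is the open-circuit tap voltage: 11.6 × 95.4/(69.8 + 95.4) = 6.70 V.
With the supply zeroed, R_s and R_g appear in parallel from the tap: R_th = R_s‖R_g = (69.8 × 95.4)/165.2 = 40.3 kΩ.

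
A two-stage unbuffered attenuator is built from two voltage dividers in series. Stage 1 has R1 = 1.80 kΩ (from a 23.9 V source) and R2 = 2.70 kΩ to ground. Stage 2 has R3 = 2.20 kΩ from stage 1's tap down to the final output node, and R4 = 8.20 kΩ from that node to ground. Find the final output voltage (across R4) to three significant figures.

Stage 2 presents R3+R4 = 10.40 kΩ as a load on stage 1's tap.
Stage 1's lower leg becomes R2‖(R3+R4) = 2.144 kΩ, so V_mid = 23.9 × 2.144/3.944 = 12.99 V.
Stage 2 is itself unloaded: V_out = V_mid × R4/(R3+R4) = 12.99 × 8.20/10.40 = 10.2 V.

V_out ≈ 10.2 V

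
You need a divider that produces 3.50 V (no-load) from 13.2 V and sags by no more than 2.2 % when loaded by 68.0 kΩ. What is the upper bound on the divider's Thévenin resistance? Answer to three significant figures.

Loading drop = R_th/(R_th + R_L) ≤ 0.0220, so R_th ≤ R_L · ε/(1−ε) = 68.0 kΩ × 0.0220/0.9780 = 1.53 kΩ.
(Any R1, R2 with R2/(R1+R2) = 0.265 and R1‖R2 ≤ 1.53 kΩ will meet the spec.)

R_th ≤ 1.53 kΩ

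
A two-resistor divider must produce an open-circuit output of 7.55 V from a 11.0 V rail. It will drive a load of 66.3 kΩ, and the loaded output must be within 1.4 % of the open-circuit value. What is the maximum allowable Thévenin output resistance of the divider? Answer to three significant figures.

R_th ≤ 941 Ω

Loading drop = R_th/(R_th + R_L) ≤ 0.0140, so R_th ≤ R_L · ε/(1−ε) = 66.3 kΩ × 0.0140/0.9860 = 941 Ω.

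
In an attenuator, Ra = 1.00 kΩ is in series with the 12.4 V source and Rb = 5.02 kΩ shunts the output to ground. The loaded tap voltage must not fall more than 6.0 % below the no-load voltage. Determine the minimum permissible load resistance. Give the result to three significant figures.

Output resistance R_th = Ra‖Rb = (1000 × 5020)/6020 = 833.9 Ω.
The fractional drop is R_th/(R_th + R_L); requiring this ≤ 0.0600 gives R_L ≥ R_th(1/0.0600 − 1) = 833.9 × 15.67 = 13.1 kΩ.

R_L(min) ≈ 13.1 kΩ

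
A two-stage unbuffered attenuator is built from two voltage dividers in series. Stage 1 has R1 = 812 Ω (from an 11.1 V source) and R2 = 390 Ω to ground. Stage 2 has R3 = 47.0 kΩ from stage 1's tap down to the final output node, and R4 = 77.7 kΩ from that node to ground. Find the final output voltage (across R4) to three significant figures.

V_out ≈ 2.24 V

Stage 2 presents R3+R4 = 124700 Ω as a load on stage 1's tap.
Stage 1's lower leg becomes R2‖(R3+R4) = 388.8 Ω, so V_mid = 11.1 × 388.8/1201 = 3.594 V.
Stage 2 is itself unloaded: V_out = V_mid × R4/(R3+R4) = 3.594 × 77700/124700 = 2.24 V.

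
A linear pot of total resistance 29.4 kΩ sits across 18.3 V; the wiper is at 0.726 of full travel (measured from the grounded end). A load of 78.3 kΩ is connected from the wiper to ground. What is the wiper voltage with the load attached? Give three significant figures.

The wiper splits the pot into (1−α)R = 8.056 kΩ above and αR = 21.34 kΩ below.
Lower section ‖ load = 16.77 kΩ.
V_wiper = 18.3 × 16.77/(8.056 + 16.77) = 12.4 V.

V ≈ 12.4 V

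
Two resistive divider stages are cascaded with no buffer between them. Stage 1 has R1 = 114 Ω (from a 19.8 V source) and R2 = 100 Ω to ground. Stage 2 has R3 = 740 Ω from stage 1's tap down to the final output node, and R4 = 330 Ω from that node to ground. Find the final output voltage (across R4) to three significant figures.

Stage 2 presents R3+R4 = 1070 Ω as a load on stage 1's tap.
Stage 1's lower leg becomes R2‖(R3+R4) = 91.45 Ω, so V_mid = 19.8 × 91.45/205.5 = 8.814 V.
Stage 2 is itself unloaded: V_out = V_mid × R4/(R3+R4) = 8.814 × 330/1070 = 2.72 V.

V_out ≈ 2.72 V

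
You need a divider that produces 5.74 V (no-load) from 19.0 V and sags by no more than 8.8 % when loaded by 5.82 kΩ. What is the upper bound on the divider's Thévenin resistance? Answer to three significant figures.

Loading drop = R_th/(R_th + R_L) ≤ 0.0880, so R_th ≤ R_L · ε/(1−ε) = 5.82 kΩ × 0.0880/0.9120 = 562 Ω.

R_th ≤ 562 Ω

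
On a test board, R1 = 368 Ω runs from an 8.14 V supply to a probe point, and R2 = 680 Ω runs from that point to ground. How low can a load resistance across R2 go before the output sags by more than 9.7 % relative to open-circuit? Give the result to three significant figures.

Output resistance R_th = R1‖R2 = (368 × 680)/1048 = 238.8 Ω.
The fractional drop is R_th/(R_th + R_L); requiring this ≤ 0.0970 gives R_L ≥ R_th(1/0.0970 − 1) = 238.8 × 9.309 = 2.22 kΩ.

R_L(min) ≈ 2.22 kΩ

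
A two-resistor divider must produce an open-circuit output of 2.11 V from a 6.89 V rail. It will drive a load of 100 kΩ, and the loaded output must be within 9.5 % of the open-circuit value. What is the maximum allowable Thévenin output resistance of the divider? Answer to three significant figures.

R_th ≤ 10.5 kΩ

Loading drop = R_th/(R_th + R_L) ≤ 0.0950, so R_th ≤ R_L · ε/(1−ε) = 100 kΩ × 0.0950/0.9050 = 10.5 kΩ.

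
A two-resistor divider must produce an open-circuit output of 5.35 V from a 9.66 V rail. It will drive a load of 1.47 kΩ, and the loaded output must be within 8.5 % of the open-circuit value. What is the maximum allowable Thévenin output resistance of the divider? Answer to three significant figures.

R_th ≤ 137 Ω

Loading drop = R_th/(R_th + R_L) ≤ 0.0850, so R_th ≤ R_L · ε/(1−ε) = 1.47 kΩ × 0.0850/0.9150 = 137 Ω.
(Any R1, R2 with R2/(R1+R2) = 0.554 and R1‖R2 ≤ 137 Ω will meet the spec.)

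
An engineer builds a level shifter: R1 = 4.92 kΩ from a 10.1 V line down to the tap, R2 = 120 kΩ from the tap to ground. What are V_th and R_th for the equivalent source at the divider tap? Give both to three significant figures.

V_th is the open-circuit tap voltage: 10.1 × 120/(4.92 + 120) = 9.70 V.
With the supply zeroed, R1 and R2 appear in parallel from the tap: R_th = R1‖R2 = (4.92 × 120)/124.9 = 4.73 kΩ.

V_th = 9.70 V, R_th = 4.73 kΩ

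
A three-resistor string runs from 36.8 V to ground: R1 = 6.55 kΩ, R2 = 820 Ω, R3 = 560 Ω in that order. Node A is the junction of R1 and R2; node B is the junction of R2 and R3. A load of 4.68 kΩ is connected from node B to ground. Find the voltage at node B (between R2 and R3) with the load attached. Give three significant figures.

V ≈ 2.34 V

At node B, R3 is in parallel with the load: R3‖R_L = 500.2 Ω.
Below node A the resistance is R2 + (R3‖R_L) = 1320 Ω, so V_A = 36.8 × 1320/7870 = 6.173 V.
Then V_B = V_A × (R3‖R_L)/(R2 + R3‖R_L) = 6.173 × 500.2/1320 = 2.34 V.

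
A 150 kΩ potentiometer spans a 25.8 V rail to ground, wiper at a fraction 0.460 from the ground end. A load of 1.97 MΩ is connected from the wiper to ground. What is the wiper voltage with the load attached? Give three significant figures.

V ≈ 11.6 V

The wiper splits the pot into (1−α)R = 81.00 kΩ above and αR = 69.00 kΩ below.
Lower section ‖ load = 66.67 kΩ.
V_wiper = 25.8 × 66.67/(81.00 + 66.67) = 11.6 V.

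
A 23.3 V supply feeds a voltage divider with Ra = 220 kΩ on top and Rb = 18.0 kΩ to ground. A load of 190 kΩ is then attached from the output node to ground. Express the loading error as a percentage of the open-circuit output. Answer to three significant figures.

Unloaded V = 23.3 × 18.0/238.0 = 1.7622 V.
Loaded: Rb‖R_L = 16.44 kΩ, giving V = 23.3 × 16.44/236.4 = 1.6203 V.
Drop = (1.7622 − 1.6203) / 1.7622 = 8.05 %.

8.05 %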